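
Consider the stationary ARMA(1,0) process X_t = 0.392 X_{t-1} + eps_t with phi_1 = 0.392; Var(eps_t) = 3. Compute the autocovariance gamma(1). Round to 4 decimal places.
\gamma(1) = 1.3895

Multiply the model equation by X_{t-k} and take expectations. With theta_0 = psi_0 = 1 and psi_j the MA(infinity) weights, this gives
  gamma(k) - sum_i phi_i gamma(k-i) = c_k,
  c_k = sigma^2 * sum_{j=k..q} theta_j psi_{j-k}   (c_k = 0 for k > q),
using gamma(-m) = gamma(m).
Pure AR (q = 0): c_0 = sigma^2 = 3, c_k = 0 for k >= 1.
Equations for k = 0 and k = 1 (AR order 1):
  gamma(0) = phi_1 gamma(1) + c_0
  gamma(1) = phi_1 gamma(0) + c_1
Substituting the second into the first: gamma(0) (1 - phi_1^2) = c_0 + phi_1 c_1, so
  gamma(0) = c_0 / (1 - phi_1^2) = 3 / (1 - (0.392)^2) = 3 / 0.846336 = 3.544691.
  gamma(1) = phi_1 gamma(0) = (0.392)(3.544691) = 1.389519.
Therefore gamma(1) = 1.3895 (to 4 decimal places).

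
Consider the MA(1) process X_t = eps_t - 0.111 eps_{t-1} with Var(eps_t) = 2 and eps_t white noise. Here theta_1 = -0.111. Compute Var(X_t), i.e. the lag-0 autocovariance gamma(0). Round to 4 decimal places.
\gamma(0) = 2.0246

For an MA(q) process X_t = eps_t + sum_i theta_i eps_{t-i} with
Var(eps_t) = sigma^2, the variance is
  gamma(0) = sigma^2 * (1 + sum_i theta_i^2).
  sum_i theta_i^2 = (-0.111)^2 = 0.012321.
  gamma(0) = 2 * (1 + 0.012321) = 2 * 1.012321 = 2.024642, which rounds to 2.0246.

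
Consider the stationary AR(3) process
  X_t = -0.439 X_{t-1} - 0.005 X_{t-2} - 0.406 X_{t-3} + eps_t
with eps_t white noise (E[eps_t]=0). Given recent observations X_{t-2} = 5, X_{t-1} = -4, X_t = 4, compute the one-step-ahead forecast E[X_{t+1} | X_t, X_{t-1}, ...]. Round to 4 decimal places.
E[X_{t+1} \mid \mathcal F_t] = -3.7660

For an AR(p) model X_t = c + sum_i phi_i X_{t-i} + eps_t, the
one-step-ahead conditional mean is
  E[X_{t+1} | X_t, ...] = c + sum_i phi_i X_{t+1-i}.
Substitute known values:
  E[X_{t+1} | ...] = (-0.439) * (4) + (-0.005) * (-4) + (-0.406) * (5)
                   = -3.7660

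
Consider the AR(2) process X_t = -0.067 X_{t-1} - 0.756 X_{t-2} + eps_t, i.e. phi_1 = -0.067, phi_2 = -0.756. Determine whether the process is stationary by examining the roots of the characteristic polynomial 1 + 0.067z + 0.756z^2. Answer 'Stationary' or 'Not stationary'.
\text{Stationary}

The AR(p) characteristic polynomial is P(z) = 1 + 0.067z + 0.756z^2.
Stationarity requires all roots to lie outside the unit circle, i.e. |z| > 1 for every root.
Set 1 + (0.067) z + (0.756) z^2 = 0, i.e. a z^2 + b z + c = 0 with a = 0.756, b = 0.067, c = 1.
Discriminant D = b^2 - 4ac = (0.067)^2 - 4*(0.756)*1 = 0.004489 - (3.024) = -3.019511.
D < 0, so the roots are the complex-conjugate pair z = (-b +/- i sqrt(-D)) / (2a) = -0.0443 +/- 1.1493i.
For a conjugate pair |z|^2 = z * conj(z) = (product of roots) = c/a = 1/(0.756) = 1.322751, so |z| = sqrt(1.322751) = 1.1501 for both roots.
Moduli of all roots: 1.1501, 1.1501.
All moduli strictly greater than 1? Yes.
Verdict: Stationary.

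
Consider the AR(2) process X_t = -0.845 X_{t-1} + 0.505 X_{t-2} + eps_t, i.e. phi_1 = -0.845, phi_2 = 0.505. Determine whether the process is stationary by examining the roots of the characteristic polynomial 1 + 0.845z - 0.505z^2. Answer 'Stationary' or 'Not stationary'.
\text{Not stationary}

The AR(p) characteristic polynomial is P(z) = 1 + 0.845z - 0.505z^2.
Stationarity requires all roots to lie outside the unit circle, i.e. |z| > 1 for every root.
Set 1 + (0.845) z + (-0.505) z^2 = 0, i.e. a z^2 + b z + c = 0 with a = -0.505, b = 0.845, c = 1.
Discriminant D = b^2 - 4ac = (0.845)^2 - 4*(-0.505)*1 = 0.714025 - (-2.02) = 2.734025.
D >= 0, so the roots are real: z = (-b +/- sqrt(D)) / (2a) = (-0.845 +/- 1.653489) / (-1.01).
  z_1 = (-0.845 + 1.653489) / (-1.01) = -0.8005,   |z_1| = 0.8005.
  z_2 = (-0.845 - 1.653489) / (-1.01) = 2.4738,   |z_2| = 2.4738.
Moduli of all roots: 0.8005, 2.4738.
All moduli strictly greater than 1? No.
Verdict: Not stationary.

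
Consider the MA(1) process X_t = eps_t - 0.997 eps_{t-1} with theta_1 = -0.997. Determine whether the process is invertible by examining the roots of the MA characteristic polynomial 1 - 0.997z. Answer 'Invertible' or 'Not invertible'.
\text{Invertible}

The MA(q) characteristic polynomial is P(z) = 1 - 0.997z.
Invertibility requires all roots to lie outside the unit circle, i.e. |z| > 1 for every root.
This is linear in z: 1 + (-0.997) z = 0  =>  z = -1/(-0.997) = 1.003009,  |z| = 1.003009.
Moduli of all roots: 1.0030.
All moduli strictly greater than 1? Yes.
Verdict: Invertible.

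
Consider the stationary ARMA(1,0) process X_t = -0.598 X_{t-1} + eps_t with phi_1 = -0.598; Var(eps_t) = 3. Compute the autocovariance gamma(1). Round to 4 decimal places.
\gamma(1) = -2.7927

Multiply the model equation by X_{t-k} and take expectations. With theta_0 = psi_0 = 1 and psi_j the MA(infinity) weights, this gives
  gamma(k) - sum_i phi_i gamma(k-i) = c_k,
  c_k = sigma^2 * sum_{j=k..q} theta_j psi_{j-k}   (c_k = 0 for k > q),
using gamma(-m) = gamma(m).
Pure AR (q = 0): c_0 = sigma^2 = 3, c_k = 0 for k >= 1.
Equations for k = 0 and k = 1 (AR order 1):
  gamma(0) = phi_1 gamma(1) + c_0
  gamma(1) = phi_1 gamma(0) + c_1
Substituting the second into the first: gamma(0) (1 - phi_1^2) = c_0 + phi_1 c_1, so
  gamma(0) = c_0 / (1 - phi_1^2) = 3 / (1 - (-0.598)^2) = 3 / 0.642396 = 4.670017.
  gamma(1) = phi_1 gamma(0) = (-0.598)(4.670017) = -2.79267.
Therefore gamma(1) = -2.7927 (to 4 decimal places).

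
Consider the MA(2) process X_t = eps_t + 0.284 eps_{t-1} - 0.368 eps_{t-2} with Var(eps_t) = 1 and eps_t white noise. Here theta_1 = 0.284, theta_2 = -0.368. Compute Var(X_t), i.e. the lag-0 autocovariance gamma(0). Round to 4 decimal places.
\gamma(0) = 1.2161

For an MA(q) process X_t = eps_t + sum_i theta_i eps_{t-i} with
Var(eps_t) = sigma^2, the variance is
  gamma(0) = sigma^2 * (1 + sum_i theta_i^2).
  sum_i theta_i^2 = (0.284)^2 + (-0.368)^2 = 0.080656 + 0.135424 = 0.21608.
  gamma(0) = 1 * (1 + 0.21608) = 1 * 1.21608 = 1.21608, which rounds to 1.2161.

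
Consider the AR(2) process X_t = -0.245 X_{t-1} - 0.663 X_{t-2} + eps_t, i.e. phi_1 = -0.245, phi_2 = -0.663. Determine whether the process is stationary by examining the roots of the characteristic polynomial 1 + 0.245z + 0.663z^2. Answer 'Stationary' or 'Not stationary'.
\text{Stationary}

The AR(p) characteristic polynomial is P(z) = 1 + 0.245z + 0.663z^2.
Stationarity requires all roots to lie outside the unit circle, i.e. |z| > 1 for every root.
Set 1 + (0.245) z + (0.663) z^2 = 0, i.e. a z^2 + b z + c = 0 with a = 0.663, b = 0.245, c = 1.
Discriminant D = b^2 - 4ac = (0.245)^2 - 4*(0.663)*1 = 0.060025 - (2.652) = -2.591975.
D < 0, so the roots are the complex-conjugate pair z = (-b +/- i sqrt(-D)) / (2a) = -0.1848 +/- 1.2141i.
For a conjugate pair |z|^2 = z * conj(z) = (product of roots) = c/a = 1/(0.663) = 1.508296, so |z| = sqrt(1.508296) = 1.2281 for both roots.
Moduli of all roots: 1.2281, 1.2281.
All moduli strictly greater than 1? Yes.
Verdict: Stationary.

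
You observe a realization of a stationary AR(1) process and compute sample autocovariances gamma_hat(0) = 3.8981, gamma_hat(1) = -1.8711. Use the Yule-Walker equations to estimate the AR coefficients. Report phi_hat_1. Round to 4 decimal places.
\hat\phi_{1} = -0.4800

The Yule-Walker equations for an AR(p) process read, in matrix form,
  Gamma_p phi = r_p,   with   (Gamma_p)_{ij} = gamma(|i - j|),
                       (r_p)_i = gamma(i),   i,j = 1..p.
Substitute the sample gammas (Toeplitz matrix and right-hand side of size 1):
  Gamma_p = [[3.8981]]
  r_p     = [-1.8711]
With p = 1 this is the single equation gamma(0) phi_1 = gamma(1):
  phi_hat_1 = gamma(1) / gamma(0) = -1.8711 / 3.8981 = -0.4800.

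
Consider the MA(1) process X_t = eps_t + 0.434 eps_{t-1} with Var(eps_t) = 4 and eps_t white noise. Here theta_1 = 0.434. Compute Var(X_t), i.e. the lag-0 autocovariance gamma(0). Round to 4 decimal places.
\gamma(0) = 4.7534

For an MA(q) process X_t = eps_t + sum_i theta_i eps_{t-i} with
Var(eps_t) = sigma^2, the variance is
  gamma(0) = sigma^2 * (1 + sum_i theta_i^2).
  sum_i theta_i^2 = (0.434)^2 = 0.188356.
  gamma(0) = 4 * (1 + 0.188356) = 4 * 1.188356 = 4.753424, which rounds to 4.7534.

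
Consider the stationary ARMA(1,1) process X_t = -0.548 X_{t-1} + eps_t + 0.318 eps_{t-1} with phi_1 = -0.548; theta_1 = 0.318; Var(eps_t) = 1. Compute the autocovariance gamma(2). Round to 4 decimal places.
\gamma(2) = 0.1487

Multiply the model equation by X_{t-k} and take expectations. With theta_0 = psi_0 = 1 and psi_j the MA(infinity) weights, this gives
  gamma(k) - sum_i phi_i gamma(k-i) = c_k,
  c_k = sigma^2 * sum_{j=k..q} theta_j psi_{j-k}   (c_k = 0 for k > q),
using gamma(-m) = gamma(m).
psi-weights needed (psi_j = theta_j + sum_i phi_i psi_{j-i}):
  psi_1 = theta_1 + phi_1 = 0.318 + (-0.548) = -0.23
Right-hand sides:
  c_0 = sigma^2 (1 + theta_1 psi_1) = 1 * (1 + (0.318)(-0.23)) = 1 * 0.92686 = 0.92686
  c_1 = sigma^2 theta_1 = 1 * (0.318) = 0.318
  c_2 = 0
Equations for k = 0 and k = 1 (AR order 1):
  gamma(0) = phi_1 gamma(1) + c_0
  gamma(1) = phi_1 gamma(0) + c_1
Substituting the second into the first: gamma(0) (1 - phi_1^2) = c_0 + phi_1 c_1, so
  gamma(0) = (c_0 + phi_1 c_1) / (1 - phi_1^2) = (0.92686 + (-0.548)(0.318)) / (1 - (-0.548)^2) = 0.752596 / 0.699696 = 1.075604.
  gamma(1) = phi_1 gamma(0) + c_1 = (-0.548)(1.075604) + (0.318) = -0.271431.
For k = 2 (> q): gamma(2) = phi_1 gamma(1) = (-0.548)(-0.271431) = 0.148744.
Therefore gamma(2) = 0.1487 (to 4 decimal places).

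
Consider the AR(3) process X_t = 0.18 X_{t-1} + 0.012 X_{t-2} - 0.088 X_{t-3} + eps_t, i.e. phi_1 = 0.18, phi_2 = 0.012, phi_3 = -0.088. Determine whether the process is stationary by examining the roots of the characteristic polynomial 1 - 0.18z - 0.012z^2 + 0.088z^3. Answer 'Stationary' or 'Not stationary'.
\text{Stationary}

The AR(p) characteristic polynomial is P(z) = 1 - 0.18z - 0.012z^2 + 0.088z^3.
Stationarity requires all roots to lie outside the unit circle, i.e. |z| > 1 for every root.
Degree 3: look for a simple real root z0 first, then factor out (1 - z/z0) and solve the remaining quadratic.
Testing z0 = -2.5: P(-2.5) = 1 + (-0.18)(-2.5) + (-0.012)(-2.5)^2 + (0.088)(-2.5)^3
  = 1 + (0.45) + (-0.075) + (-1.375) = 0.  So z_0 = -2.5 is a root, |z_0| = 2.5.
Divide out the factor (1 + 0.4 z) = (1 - z/z0) (since 1/z0 = -0.4):
  P(z) = (1 + 0.4 z)(1 + (-0.58) z + (0.22) z^2)
  [check: z-coef -0.58 - (-0.4) = -0.18; z^2-coef 0.22 - (-0.4)(-0.58) = -0.012; z^3-coef -(-0.4)(0.22) = 0.088.]
Remaining roots from the quadratic factor 1 + (-0.58) z + (0.22) z^2:
  Set 1 + (-0.58) z + (0.22) z^2 = 0, i.e. a z^2 + b z + c = 0 with a = 0.22, b = -0.58, c = 1.
  Discriminant D = b^2 - 4ac = (-0.58)^2 - 4*(0.22)*1 = 0.3364 - (0.88) = -0.5436.
  D < 0, so the roots are the complex-conjugate pair z = (-b +/- i sqrt(-D)) / (2a) = 1.3182 +/- 1.6757i.
  For a conjugate pair |z|^2 = z * conj(z) = (product of roots) = c/a = 1/(0.22) = 4.545455, so |z| = sqrt(4.545455) = 2.132 for both roots.
Moduli of all roots: 2.5000, 2.1320, 2.1320.
All moduli strictly greater than 1? Yes.
Verdict: Stationary.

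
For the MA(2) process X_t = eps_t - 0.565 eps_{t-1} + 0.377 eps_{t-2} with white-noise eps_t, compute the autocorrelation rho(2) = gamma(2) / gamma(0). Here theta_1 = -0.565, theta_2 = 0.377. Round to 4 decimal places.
\rho(2) = 0.2580

For an MA(q) process with theta_0 = 1, the autocovariance is
  gamma(k) = sigma^2 * sum_{i=0..q-k} theta_i * theta_{i+k},
and rho(k) = gamma(k) / gamma(0). Sigma^2 cancels.
  numerator   = (1)*(0.377) = 0.377.
  denominator = (1)^2 + (-0.565)^2 + (0.377)^2 = 1.461354.
  rho(2) = 0.377 / 1.461354 = 0.2580.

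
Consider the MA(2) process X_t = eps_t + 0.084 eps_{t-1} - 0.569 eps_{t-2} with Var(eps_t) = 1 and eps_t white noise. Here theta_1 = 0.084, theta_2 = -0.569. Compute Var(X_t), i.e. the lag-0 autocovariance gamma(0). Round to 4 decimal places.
\gamma(0) = 1.3308

For an MA(q) process X_t = eps_t + sum_i theta_i eps_{t-i} with
Var(eps_t) = sigma^2, the variance is
  gamma(0) = sigma^2 * (1 + sum_i theta_i^2).
  sum_i theta_i^2 = (0.084)^2 + (-0.569)^2 = 0.007056 + 0.323761 = 0.330817.
  gamma(0) = 1 * (1 + 0.330817) = 1 * 1.330817 = 1.330817, which rounds to 1.3308.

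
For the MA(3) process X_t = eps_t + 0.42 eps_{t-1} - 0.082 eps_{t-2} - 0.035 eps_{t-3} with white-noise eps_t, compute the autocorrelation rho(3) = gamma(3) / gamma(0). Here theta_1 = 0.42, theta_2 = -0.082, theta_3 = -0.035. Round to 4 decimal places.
\rho(3) = -0.0296

For an MA(q) process with theta_0 = 1, the autocovariance is
  gamma(k) = sigma^2 * sum_{i=0..q-k} theta_i * theta_{i+k},
and rho(k) = gamma(k) / gamma(0). Sigma^2 cancels.
  numerator   = (1)*(-0.035) = -0.035.
  denominator = (1)^2 + (0.42)^2 + (-0.082)^2 + (-0.035)^2 = 1.184349.
  rho(3) = -0.035 / 1.184349 = -0.0296.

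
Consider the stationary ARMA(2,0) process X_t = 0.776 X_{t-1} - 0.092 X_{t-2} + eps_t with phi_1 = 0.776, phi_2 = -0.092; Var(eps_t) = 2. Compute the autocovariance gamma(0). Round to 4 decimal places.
\gamma(0) = 4.0748

Multiply the model equation by X_{t-k} and take expectations. With theta_0 = psi_0 = 1 and psi_j the MA(infinity) weights, this gives
  gamma(k) - sum_i phi_i gamma(k-i) = c_k,
  c_k = sigma^2 * sum_{j=k..q} theta_j psi_{j-k}   (c_k = 0 for k > q),
using gamma(-m) = gamma(m).
Pure AR (q = 0): c_0 = sigma^2 = 2, c_k = 0 for k >= 1.
Equations for k = 0, 1, 2 (AR order 2, c_2 = 0):
  (E0) gamma(0) = phi_1 gamma(1) + phi_2 gamma(2) + c_0
  (E1) gamma(1) = phi_1 gamma(0) + phi_2 gamma(1) + c_1
  (E2) gamma(2) = phi_1 gamma(1) + phi_2 gamma(0)
From (E1): gamma(1) = A gamma(0) + B with
  A = phi_1 / (1 - phi_2) = 0.776 / 1.092 = 0.710623,   B = c_1 / (1 - phi_2) = 0 / 1.092 = 0.
Insert (E2) into (E0): gamma(0) (1 - phi_2^2) = phi_1 (1 + phi_2) gamma(1) + c_0.
  phi_1 (1 + phi_2) = (0.776)(0.908) = 0.704608,   1 - phi_2^2 = 0.991536.
Replace gamma(1) by A gamma(0) + B and collect gamma(0):
  gamma(0) [0.991536 - (0.704608)(0.710623)] = c_0 = 2
  gamma(0) * 0.490826 = 2
  gamma(0) = 2 / 0.490826 = 4.074767.
Therefore gamma(0) = 4.0748 (to 4 decimal places).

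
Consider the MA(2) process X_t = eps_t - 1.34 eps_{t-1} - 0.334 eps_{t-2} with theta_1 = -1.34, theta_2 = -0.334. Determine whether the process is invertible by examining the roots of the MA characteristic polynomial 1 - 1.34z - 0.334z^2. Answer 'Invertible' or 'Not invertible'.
\text{Not invertible}

The MA(q) characteristic polynomial is P(z) = 1 - 1.34z - 0.334z^2.
Invertibility requires all roots to lie outside the unit circle, i.e. |z| > 1 for every root.
Set 1 + (-1.34) z + (-0.334) z^2 = 0, i.e. a z^2 + b z + c = 0 with a = -0.334, b = -1.34, c = 1.
Discriminant D = b^2 - 4ac = (-1.34)^2 - 4*(-0.334)*1 = 1.7956 - (-1.336) = 3.1316.
D >= 0, so the roots are real: z = (-b +/- sqrt(D)) / (2a) = (1.34 +/- 1.769633) / (-0.668).
  z_1 = (1.34 + 1.769633) / (-0.668) = -4.6551,   |z_1| = 4.6551.
  z_2 = (1.34 - 1.769633) / (-0.668) = 0.6432,   |z_2| = 0.6432.
Moduli of all roots: 4.6551, 0.6432.
All moduli strictly greater than 1? No.
Verdict: Not invertible.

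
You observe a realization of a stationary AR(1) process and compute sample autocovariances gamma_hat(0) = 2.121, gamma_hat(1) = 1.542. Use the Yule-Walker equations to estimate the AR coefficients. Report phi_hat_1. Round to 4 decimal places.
\hat\phi_{1} = 0.7270

The Yule-Walker equations for an AR(p) process read, in matrix form,
  Gamma_p phi = r_p,   with   (Gamma_p)_{ij} = gamma(|i - j|),
                       (r_p)_i = gamma(i),   i,j = 1..p.
Substitute the sample gammas (Toeplitz matrix and right-hand side of size 1):
  Gamma_p = [[2.121]]
  r_p     = [1.542]
With p = 1 this is the single equation gamma(0) phi_1 = gamma(1):
  phi_hat_1 = gamma(1) / gamma(0) = 1.542 / 2.121 = 0.7270.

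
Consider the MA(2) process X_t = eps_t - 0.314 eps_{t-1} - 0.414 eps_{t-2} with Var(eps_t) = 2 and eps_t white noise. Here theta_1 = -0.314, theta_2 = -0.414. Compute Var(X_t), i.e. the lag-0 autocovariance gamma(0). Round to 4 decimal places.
\gamma(0) = 2.5400

For an MA(q) process X_t = eps_t + sum_i theta_i eps_{t-i} with
Var(eps_t) = sigma^2, the variance is
  gamma(0) = sigma^2 * (1 + sum_i theta_i^2).
  sum_i theta_i^2 = (-0.314)^2 + (-0.414)^2 = 0.098596 + 0.171396 = 0.269992.
  gamma(0) = 2 * (1 + 0.269992) = 2 * 1.269992 = 2.539984, which rounds to 2.5400.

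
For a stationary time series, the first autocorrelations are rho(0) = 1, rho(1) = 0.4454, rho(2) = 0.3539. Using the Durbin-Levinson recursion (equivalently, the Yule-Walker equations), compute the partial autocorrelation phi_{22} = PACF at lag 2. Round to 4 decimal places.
\phi_{22} = 0.1940

The PACF at lag k is phi_{kk}, the last component of the solution
to the Yule-Walker system G_k phi = r_k where
  (G_k)_{ij} = rho(|i - j|), (r_k)_i = rho(i), i,j = 1..k.
Equivalently, Durbin-Levinson gives phi_{kk} iteratively:
  phi_{11} = rho(1)
  phi_{kk} = [rho(k) - sum_{j=1..k-1} phi_{k-1,j} rho(k-j)]
            / [1 - sum_{j=1..k-1} phi_{k-1,j} rho(j)],
  phi_{k,j} = phi_{k-1,j} - phi_{kk} phi_{k-1,k-j},  j = 1..k-1.
Step k = 1:
  phi_11 = rho(1) = 0.4454.
Step k = 2:
  phi_22 = [rho(2) - phi_11 rho(1)] / [1 - phi_11 rho(1)] = [0.3539 - (0.4454)(0.4454)] / [1 - (0.4454)(0.4454)]
         = 0.15551884 / 0.80161884 = 0.194.
Therefore phi_{22} = 0.1940.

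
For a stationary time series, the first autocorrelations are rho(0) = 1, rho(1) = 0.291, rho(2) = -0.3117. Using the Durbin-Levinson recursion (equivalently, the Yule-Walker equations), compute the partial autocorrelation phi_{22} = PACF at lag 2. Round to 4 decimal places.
\phi_{22} = -0.4331

The PACF at lag k is phi_{kk}, the last component of the solution
to the Yule-Walker system G_k phi = r_k where
  (G_k)_{ij} = rho(|i - j|), (r_k)_i = rho(i), i,j = 1..k.
Equivalently, Durbin-Levinson gives phi_{kk} iteratively:
  phi_{11} = rho(1)
  phi_{kk} = [rho(k) - sum_{j=1..k-1} phi_{k-1,j} rho(k-j)]
            / [1 - sum_{j=1..k-1} phi_{k-1,j} rho(j)],
  phi_{k,j} = phi_{k-1,j} - phi_{kk} phi_{k-1,k-j},  j = 1..k-1.
Step k = 1:
  phi_11 = rho(1) = 0.291.
Step k = 2:
  phi_22 = [rho(2) - phi_11 rho(1)] / [1 - phi_11 rho(1)] = [-0.3117 - (0.291)(0.291)] / [1 - (0.291)(0.291)]
         = -0.396381 / 0.915319 = -0.4331.
Therefore phi_{22} = -0.4331.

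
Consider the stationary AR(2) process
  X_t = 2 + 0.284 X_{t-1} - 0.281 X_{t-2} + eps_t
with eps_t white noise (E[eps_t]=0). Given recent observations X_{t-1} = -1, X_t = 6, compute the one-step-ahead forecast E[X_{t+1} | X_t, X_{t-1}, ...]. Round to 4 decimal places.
E[X_{t+1} \mid \mathcal F_t] = 3.9850

For an AR(p) model X_t = c + sum_i phi_i X_{t-i} + eps_t, the
one-step-ahead conditional mean is
  E[X_{t+1} | X_t, ...] = c + sum_i phi_i X_{t+1-i}.
Substitute known values:
  E[X_{t+1} | ...] = 2 + (0.284) * (6) + (-0.281) * (-1)
                   = 3.9850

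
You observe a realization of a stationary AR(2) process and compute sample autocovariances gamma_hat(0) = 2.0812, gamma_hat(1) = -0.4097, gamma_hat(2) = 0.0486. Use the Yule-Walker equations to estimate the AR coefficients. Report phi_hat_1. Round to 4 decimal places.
\hat\phi_{1} = -0.2000

The Yule-Walker equations for an AR(p) process read, in matrix form,
  Gamma_p phi = r_p,   with   (Gamma_p)_{ij} = gamma(|i - j|),
                       (r_p)_i = gamma(i),   i,j = 1..p.
Substitute the sample gammas (Toeplitz matrix and right-hand side of size 2):
  Gamma_p = [[2.0812, -0.4097], [-0.4097, 2.0812]]
  r_p     = [-0.4097, 0.0486]
Written out:
  2.0812 phi_1 - 0.4097 phi_2 = -0.4097
  -0.4097 phi_1 + 2.0812 phi_2 = 0.0486
Solve by Cramer's rule:
  det = gamma(0)^2 - gamma(1)^2 = (2.0812)^2 - (-0.4097)^2 = 4.33139344 - 0.16785409 = 4.16353935
  phi_hat_1 = [gamma(1) gamma(0) - gamma(1) gamma(2)] / det = [(-0.4097)(2.0812) - (-0.4097)(0.0486)] / 4.16353935 = -0.83275622 / 4.16353935 = -0.2
  phi_hat_2 = [gamma(0) gamma(2) - gamma(1)^2] / det = [(2.0812)(0.0486) - (-0.4097)^2] / 4.16353935 = -0.06670777 / 4.16353935 = -0.016
So phi_hat = [-0.2000, -0.0160].
Therefore phi_hat_1 = -0.2000.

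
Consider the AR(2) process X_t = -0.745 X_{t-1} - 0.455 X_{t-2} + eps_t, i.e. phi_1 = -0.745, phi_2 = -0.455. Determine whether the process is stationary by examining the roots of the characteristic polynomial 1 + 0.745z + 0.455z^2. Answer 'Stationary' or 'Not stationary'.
\text{Stationary}

The AR(p) characteristic polynomial is P(z) = 1 + 0.745z + 0.455z^2.
Stationarity requires all roots to lie outside the unit circle, i.e. |z| > 1 for every root.
Set 1 + (0.745) z + (0.455) z^2 = 0, i.e. a z^2 + b z + c = 0 with a = 0.455, b = 0.745, c = 1.
Discriminant D = b^2 - 4ac = (0.745)^2 - 4*(0.455)*1 = 0.555025 - (1.82) = -1.264975.
D < 0, so the roots are the complex-conjugate pair z = (-b +/- i sqrt(-D)) / (2a) = -0.8187 +/- 1.2359i.
For a conjugate pair |z|^2 = z * conj(z) = (product of roots) = c/a = 1/(0.455) = 2.197802, so |z| = sqrt(2.197802) = 1.4825 for both roots.
Moduli of all roots: 1.4825, 1.4825.
All moduli strictly greater than 1? Yes.
Verdict: Stationary.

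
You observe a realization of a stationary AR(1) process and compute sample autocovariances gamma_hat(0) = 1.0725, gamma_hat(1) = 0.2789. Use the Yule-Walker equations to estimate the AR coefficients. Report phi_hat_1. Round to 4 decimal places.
\hat\phi_{1} = 0.2600

The Yule-Walker equations for an AR(p) process read, in matrix form,
  Gamma_p phi = r_p,   with   (Gamma_p)_{ij} = gamma(|i - j|),
                       (r_p)_i = gamma(i),   i,j = 1..p.
Substitute the sample gammas (Toeplitz matrix and right-hand side of size 1):
  Gamma_p = [[1.0725]]
  r_p     = [0.2789]
With p = 1 this is the single equation gamma(0) phi_1 = gamma(1):
  phi_hat_1 = gamma(1) / gamma(0) = 0.2789 / 1.0725 = 0.2600.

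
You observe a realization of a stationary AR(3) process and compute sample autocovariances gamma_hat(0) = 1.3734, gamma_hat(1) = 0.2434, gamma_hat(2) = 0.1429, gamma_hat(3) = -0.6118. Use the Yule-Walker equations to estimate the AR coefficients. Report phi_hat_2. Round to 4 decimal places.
\hat\phi_{2} = 0.1560

The Yule-Walker equations for an AR(p) process read, in matrix form,
  Gamma_p phi = r_p,   with   (Gamma_p)_{ij} = gamma(|i - j|),
                       (r_p)_i = gamma(i),   i,j = 1..p.
Substitute the sample gammas (Toeplitz matrix and right-hand side of size 3):
  Gamma_p = [[1.3734, 0.2434, 0.1429], [0.2434, 1.3734, 0.2434], [0.1429, 0.2434, 1.3734]]
  r_p     = [0.2434, 0.1429, -0.6118]
Written out (R1..R3):
  (R1) 1.3734 phi_1 + 0.2434 phi_2 + 0.1429 phi_3 = 0.2434
  (R2) 0.2434 phi_1 + 1.3734 phi_2 + 0.2434 phi_3 = 0.1429
  (R3) 0.1429 phi_1 + 0.2434 phi_2 + 1.3734 phi_3 = -0.6118
Gaussian elimination:
  R2 <- R2 - (0.2434/1.3734) R1 = R2 - (0.177224) R1:  1.330264 phi_2 + 0.218075 phi_3 = 0.099764
  R3 <- R3 - (0.1429/1.3734) R1 = R3 - (0.104048) R1:  0.218075 phi_2 + 1.358531 phi_3 = -0.637125
  R3 <- R3 - (0.218075/1.330264) R2 = R3 - (0.163933) R2:  1.322782 phi_3 = -0.65348
Back-substitution:
  phi_hat_3 = -0.65348 / 1.322782 = -0.494019
  phi_hat_2 = (0.099764 - (0.218075)(-0.494019)) / 1.330264 = 0.155982
  phi_hat_1 = (0.2434 - (0.2434)(0.155982) - (0.1429)(-0.494019)) / 1.3734 = 0.200983
So phi_hat = [0.2010, 0.1560, -0.4940].
Therefore phi_hat_2 = 0.1560.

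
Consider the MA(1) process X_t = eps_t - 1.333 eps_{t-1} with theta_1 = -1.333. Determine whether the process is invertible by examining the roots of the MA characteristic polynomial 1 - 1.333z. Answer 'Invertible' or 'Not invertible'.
\text{Not invertible}

The MA(q) characteristic polynomial is P(z) = 1 - 1.333z.
Invertibility requires all roots to lie outside the unit circle, i.e. |z| > 1 for every root.
This is linear in z: 1 + (-1.333) z = 0  =>  z = -1/(-1.333) = 0.750188,  |z| = 0.750188.
Moduli of all roots: 0.7502.
All moduli strictly greater than 1? No.
Verdict: Not invertible.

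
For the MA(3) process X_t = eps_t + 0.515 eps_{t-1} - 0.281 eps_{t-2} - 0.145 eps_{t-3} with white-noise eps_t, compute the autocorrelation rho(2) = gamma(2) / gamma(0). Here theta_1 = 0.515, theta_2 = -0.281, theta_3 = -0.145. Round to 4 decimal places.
\rho(2) = -0.2605

For an MA(q) process with theta_0 = 1, the autocovariance is
  gamma(k) = sigma^2 * sum_{i=0..q-k} theta_i * theta_{i+k},
and rho(k) = gamma(k) / gamma(0). Sigma^2 cancels.
  numerator   = (1)*(-0.281) + (0.515)*(-0.145) = -0.355675.
  denominator = (1)^2 + (0.515)^2 + (-0.281)^2 + (-0.145)^2 = 1.365211.
  rho(2) = -0.355675 / 1.365211 = -0.2605.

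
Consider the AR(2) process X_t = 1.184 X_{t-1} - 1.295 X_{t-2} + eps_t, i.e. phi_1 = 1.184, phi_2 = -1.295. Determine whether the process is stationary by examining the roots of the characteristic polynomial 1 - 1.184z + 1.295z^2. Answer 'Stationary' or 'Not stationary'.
\text{Not stationary}

The AR(p) characteristic polynomial is P(z) = 1 - 1.184z + 1.295z^2.
Stationarity requires all roots to lie outside the unit circle, i.e. |z| > 1 for every root.
Set 1 + (-1.184) z + (1.295) z^2 = 0, i.e. a z^2 + b z + c = 0 with a = 1.295, b = -1.184, c = 1.
Discriminant D = b^2 - 4ac = (-1.184)^2 - 4*(1.295)*1 = 1.401856 - (5.18) = -3.778144.
D < 0, so the roots are the complex-conjugate pair z = (-b +/- i sqrt(-D)) / (2a) = 0.4571 +/- 0.7505i.
For a conjugate pair |z|^2 = z * conj(z) = (product of roots) = c/a = 1/(1.295) = 0.772201, so |z| = sqrt(0.772201) = 0.8787 for both roots.
Moduli of all roots: 0.8787, 0.8787.
All moduli strictly greater than 1? No.
Verdict: Not stationary.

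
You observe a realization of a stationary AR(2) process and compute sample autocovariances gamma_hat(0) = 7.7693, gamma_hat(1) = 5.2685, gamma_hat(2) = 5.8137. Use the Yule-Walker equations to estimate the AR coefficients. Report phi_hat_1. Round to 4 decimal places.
\hat\phi_{1} = 0.3160

The Yule-Walker equations for an AR(p) process read, in matrix form,
  Gamma_p phi = r_p,   with   (Gamma_p)_{ij} = gamma(|i - j|),
                       (r_p)_i = gamma(i),   i,j = 1..p.
Substitute the sample gammas (Toeplitz matrix and right-hand side of size 2):
  Gamma_p = [[7.7693, 5.2685], [5.2685, 7.7693]]
  r_p     = [5.2685, 5.8137]
Written out:
  7.7693 phi_1 + 5.2685 phi_2 = 5.2685
  5.2685 phi_1 + 7.7693 phi_2 = 5.8137
Solve by Cramer's rule:
  det = gamma(0)^2 - gamma(1)^2 = (7.7693)^2 - (5.2685)^2 = 60.36202249 - 27.75709225 = 32.60493024
  phi_hat_1 = [gamma(1) gamma(0) - gamma(1) gamma(2)] / det = [(5.2685)(7.7693) - (5.2685)(5.8137)] / 32.60493024 = 10.3030786 / 32.60493024 = 0.316
  phi_hat_2 = [gamma(0) gamma(2) - gamma(1)^2] / det = [(7.7693)(5.8137) - (5.2685)^2] / 32.60493024 = 17.41128716 / 32.60493024 = 0.534
So phi_hat = [0.3160, 0.5340].
Therefore phi_hat_1 = 0.3160.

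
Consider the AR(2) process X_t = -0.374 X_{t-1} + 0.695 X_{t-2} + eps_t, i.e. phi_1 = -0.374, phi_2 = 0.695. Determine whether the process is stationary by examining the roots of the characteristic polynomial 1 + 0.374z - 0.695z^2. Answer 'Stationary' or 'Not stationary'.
\text{Not stationary}

The AR(p) characteristic polynomial is P(z) = 1 + 0.374z - 0.695z^2.
Stationarity requires all roots to lie outside the unit circle, i.e. |z| > 1 for every root.
Set 1 + (0.374) z + (-0.695) z^2 = 0, i.e. a z^2 + b z + c = 0 with a = -0.695, b = 0.374, c = 1.
Discriminant D = b^2 - 4ac = (0.374)^2 - 4*(-0.695)*1 = 0.139876 - (-2.78) = 2.919876.
D >= 0, so the roots are real: z = (-b +/- sqrt(D)) / (2a) = (-0.374 +/- 1.708764) / (-1.39).
  z_1 = (-0.374 + 1.708764) / (-1.39) = -0.9603,   |z_1| = 0.9603.
  z_2 = (-0.374 - 1.708764) / (-1.39) = 1.4984,   |z_2| = 1.4984.
Moduli of all roots: 0.9603, 1.4984.
All moduli strictly greater than 1? No.
Verdict: Not stationary.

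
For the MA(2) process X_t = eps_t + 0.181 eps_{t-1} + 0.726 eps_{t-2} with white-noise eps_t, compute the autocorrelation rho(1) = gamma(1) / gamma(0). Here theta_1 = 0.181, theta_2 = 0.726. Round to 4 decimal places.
\rho(1) = 0.2003

For an MA(q) process with theta_0 = 1, the autocovariance is
  gamma(k) = sigma^2 * sum_{i=0..q-k} theta_i * theta_{i+k},
and rho(k) = gamma(k) / gamma(0). Sigma^2 cancels.
  numerator   = (1)*(0.181) + (0.181)*(0.726) = 0.312406.
  denominator = (1)^2 + (0.181)^2 + (0.726)^2 = 1.559837.
  rho(1) = 0.312406 / 1.559837 = 0.2003.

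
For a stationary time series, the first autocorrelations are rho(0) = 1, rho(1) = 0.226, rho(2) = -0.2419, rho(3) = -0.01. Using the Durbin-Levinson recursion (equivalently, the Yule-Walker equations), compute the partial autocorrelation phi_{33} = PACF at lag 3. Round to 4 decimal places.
\phi_{33} = 0.1530

The PACF at lag k is phi_{kk}, the last component of the solution
to the Yule-Walker system G_k phi = r_k where
  (G_k)_{ij} = rho(|i - j|), (r_k)_i = rho(i), i,j = 1..k.
Equivalently, Durbin-Levinson gives phi_{kk} iteratively:
  phi_{11} = rho(1)
  phi_{kk} = [rho(k) - sum_{j=1..k-1} phi_{k-1,j} rho(k-j)]
            / [1 - sum_{j=1..k-1} phi_{k-1,j} rho(j)],
  phi_{k,j} = phi_{k-1,j} - phi_{kk} phi_{k-1,k-j},  j = 1..k-1.
Step k = 1:
  phi_11 = rho(1) = 0.226.
Step k = 2:
  phi_22 = [rho(2) - phi_11 rho(1)] / [1 - phi_11 rho(1)] = [-0.2419 - (0.226)(0.226)] / [1 - (0.226)(0.226)]
         = -0.292976 / 0.948924 = -0.308745.
  Update: phi_21 = phi_11 - phi_22 phi_11 = 0.226 - (-0.308745)(0.226) = 0.295776.
Step k = 3:
  phi_33 = [rho(3) - phi_21 rho(2) - phi_22 rho(1)] / [1 - phi_21 rho(1) - phi_22 rho(2)]
    numerator   = -0.01 - (0.295776)(-0.2419) - (-0.308745)(0.226) = 0.13132481
    denominator = 1 - (0.295776)(0.226) - (-0.308745)(-0.2419) = 0.85846898
  phi_33 = 0.13132481 / 0.85846898 = 0.153.
Therefore phi_{33} = 0.1530.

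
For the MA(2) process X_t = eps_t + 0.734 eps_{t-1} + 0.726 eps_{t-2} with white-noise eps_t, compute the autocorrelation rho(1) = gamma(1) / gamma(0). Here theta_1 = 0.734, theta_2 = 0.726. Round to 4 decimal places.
\rho(1) = 0.6133

For an MA(q) process with theta_0 = 1, the autocovariance is
  gamma(k) = sigma^2 * sum_{i=0..q-k} theta_i * theta_{i+k},
and rho(k) = gamma(k) / gamma(0). Sigma^2 cancels.
  numerator   = (1)*(0.734) + (0.734)*(0.726) = 1.266884.
  denominator = (1)^2 + (0.734)^2 + (0.726)^2 = 2.065832.
  rho(1) = 1.266884 / 2.065832 = 0.6133.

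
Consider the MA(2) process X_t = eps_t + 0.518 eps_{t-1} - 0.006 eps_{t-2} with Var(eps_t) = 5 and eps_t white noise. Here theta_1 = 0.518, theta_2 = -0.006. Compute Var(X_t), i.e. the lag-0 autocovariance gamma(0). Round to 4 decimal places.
\gamma(0) = 6.3418

For an MA(q) process X_t = eps_t + sum_i theta_i eps_{t-i} with
Var(eps_t) = sigma^2, the variance is
  gamma(0) = sigma^2 * (1 + sum_i theta_i^2).
  sum_i theta_i^2 = (0.518)^2 + (-0.006)^2 = 0.268324 + 0.000036 = 0.26836.
  gamma(0) = 5 * (1 + 0.26836) = 5 * 1.26836 = 6.3418.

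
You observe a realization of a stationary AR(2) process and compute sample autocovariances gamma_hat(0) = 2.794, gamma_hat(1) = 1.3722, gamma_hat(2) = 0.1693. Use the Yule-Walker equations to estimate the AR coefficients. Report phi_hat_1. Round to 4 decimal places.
\hat\phi_{1} = 0.6080

The Yule-Walker equations for an AR(p) process read, in matrix form,
  Gamma_p phi = r_p,   with   (Gamma_p)_{ij} = gamma(|i - j|),
                       (r_p)_i = gamma(i),   i,j = 1..p.
Substitute the sample gammas (Toeplitz matrix and right-hand side of size 2):
  Gamma_p = [[2.794, 1.3722], [1.3722, 2.794]]
  r_p     = [1.3722, 0.1693]
Written out:
  2.794 phi_1 + 1.3722 phi_2 = 1.3722
  1.3722 phi_1 + 2.794 phi_2 = 0.1693
Solve by Cramer's rule:
  det = gamma(0)^2 - gamma(1)^2 = (2.794)^2 - (1.3722)^2 = 7.806436 - 1.88293284 = 5.92350316
  phi_hat_1 = [gamma(1) gamma(0) - gamma(1) gamma(2)] / det = [(1.3722)(2.794) - (1.3722)(0.1693)] / 5.92350316 = 3.60161334 / 5.92350316 = 0.608
  phi_hat_2 = [gamma(0) gamma(2) - gamma(1)^2] / det = [(2.794)(0.1693) - (1.3722)^2] / 5.92350316 = -1.40990864 / 5.92350316 = -0.238
So phi_hat = [0.6080, -0.2380].
Therefore phi_hat_1 = 0.6080.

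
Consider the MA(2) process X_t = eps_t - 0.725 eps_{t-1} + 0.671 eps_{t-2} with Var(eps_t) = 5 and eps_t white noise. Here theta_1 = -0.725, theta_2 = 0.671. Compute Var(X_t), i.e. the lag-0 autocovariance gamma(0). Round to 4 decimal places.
\gamma(0) = 9.8793

For an MA(q) process X_t = eps_t + sum_i theta_i eps_{t-i} with
Var(eps_t) = sigma^2, the variance is
  gamma(0) = sigma^2 * (1 + sum_i theta_i^2).
  sum_i theta_i^2 = (-0.725)^2 + (0.671)^2 = 0.525625 + 0.450241 = 0.975866.
  gamma(0) = 5 * (1 + 0.975866) = 5 * 1.975866 = 9.87933, which rounds to 9.8793.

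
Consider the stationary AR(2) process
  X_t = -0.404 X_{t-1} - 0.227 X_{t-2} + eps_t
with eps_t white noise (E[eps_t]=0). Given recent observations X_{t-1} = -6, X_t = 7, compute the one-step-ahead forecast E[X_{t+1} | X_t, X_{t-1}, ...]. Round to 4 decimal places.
E[X_{t+1} \mid \mathcal F_t] = -1.4660

For an AR(p) model X_t = c + sum_i phi_i X_{t-i} + eps_t, the
one-step-ahead conditional mean is
  E[X_{t+1} | X_t, ...] = c + sum_i phi_i X_{t+1-i}.
Substitute known values:
  E[X_{t+1} | ...] = (-0.404) * (7) + (-0.227) * (-6)
                   = -1.4660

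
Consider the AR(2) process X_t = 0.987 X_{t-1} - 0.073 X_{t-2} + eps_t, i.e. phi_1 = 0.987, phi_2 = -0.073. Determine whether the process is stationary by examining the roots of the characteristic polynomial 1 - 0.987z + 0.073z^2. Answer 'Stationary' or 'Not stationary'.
\text{Stationary}

The AR(p) characteristic polynomial is P(z) = 1 - 0.987z + 0.073z^2.
Stationarity requires all roots to lie outside the unit circle, i.e. |z| > 1 for every root.
Set 1 + (-0.987) z + (0.073) z^2 = 0, i.e. a z^2 + b z + c = 0 with a = 0.073, b = -0.987, c = 1.
Discriminant D = b^2 - 4ac = (-0.987)^2 - 4*(0.073)*1 = 0.974169 - (0.292) = 0.682169.
D >= 0, so the roots are real: z = (-b +/- sqrt(D)) / (2a) = (0.987 +/- 0.825935) / (0.146).
  z_1 = (0.987 + 0.825935) / (0.146) = 12.4174,   |z_1| = 12.4174.
  z_2 = (0.987 - 0.825935) / (0.146) = 1.1032,   |z_2| = 1.1032.
Moduli of all roots: 12.4174, 1.1032.
All moduli strictly greater than 1? Yes.
Verdict: Stationary.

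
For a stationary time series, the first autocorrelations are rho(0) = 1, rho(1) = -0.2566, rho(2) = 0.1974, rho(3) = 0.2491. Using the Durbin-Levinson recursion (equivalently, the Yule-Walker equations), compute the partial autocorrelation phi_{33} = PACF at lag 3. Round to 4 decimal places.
\phi_{33} = 0.3590

The PACF at lag k is phi_{kk}, the last component of the solution
to the Yule-Walker system G_k phi = r_k where
  (G_k)_{ij} = rho(|i - j|), (r_k)_i = rho(i), i,j = 1..k.
Equivalently, Durbin-Levinson gives phi_{kk} iteratively:
  phi_{11} = rho(1)
  phi_{kk} = [rho(k) - sum_{j=1..k-1} phi_{k-1,j} rho(k-j)]
            / [1 - sum_{j=1..k-1} phi_{k-1,j} rho(j)],
  phi_{k,j} = phi_{k-1,j} - phi_{kk} phi_{k-1,k-j},  j = 1..k-1.
Step k = 1:
  phi_11 = rho(1) = -0.2566.
Step k = 2:
  phi_22 = [rho(2) - phi_11 rho(1)] / [1 - phi_11 rho(1)] = [0.1974 - (-0.2566)(-0.2566)] / [1 - (-0.2566)(-0.2566)]
         = 0.13155644 / 0.93415644 = 0.140829.
  Update: phi_21 = phi_11 - phi_22 phi_11 = -0.2566 - (0.140829)(-0.2566) = -0.220463.
Step k = 3:
  phi_33 = [rho(3) - phi_21 rho(2) - phi_22 rho(1)] / [1 - phi_21 rho(1) - phi_22 rho(2)]
    numerator   = 0.2491 - (-0.220463)(0.1974) - (0.140829)(-0.2566) = 0.3287562
    denominator = 1 - (-0.220463)(-0.2566) - (0.140829)(0.1974) = 0.91562946
  phi_33 = 0.3287562 / 0.91562946 = 0.359.
Therefore phi_{33} = 0.3590.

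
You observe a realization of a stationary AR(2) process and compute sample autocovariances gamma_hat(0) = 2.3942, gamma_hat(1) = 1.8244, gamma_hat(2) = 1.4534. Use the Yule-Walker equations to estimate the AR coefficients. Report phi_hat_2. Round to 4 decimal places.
\hat\phi_{2} = 0.0629

The Yule-Walker equations for an AR(p) process read, in matrix form,
  Gamma_p phi = r_p,   with   (Gamma_p)_{ij} = gamma(|i - j|),
                       (r_p)_i = gamma(i),   i,j = 1..p.
Substitute the sample gammas (Toeplitz matrix and right-hand side of size 2):
  Gamma_p = [[2.3942, 1.8244], [1.8244, 2.3942]]
  r_p     = [1.8244, 1.4534]
Written out:
  2.3942 phi_1 + 1.8244 phi_2 = 1.8244
  1.8244 phi_1 + 2.3942 phi_2 = 1.4534
Solve by Cramer's rule:
  det = gamma(0)^2 - gamma(1)^2 = (2.3942)^2 - (1.8244)^2 = 5.73219364 - 3.32843536 = 2.40375828
  phi_hat_1 = [gamma(1) gamma(0) - gamma(1) gamma(2)] / det = [(1.8244)(2.3942) - (1.8244)(1.4534)] / 2.40375828 = 1.71639552 / 2.40375828 = 0.714
  phi_hat_2 = [gamma(0) gamma(2) - gamma(1)^2] / det = [(2.3942)(1.4534) - (1.8244)^2] / 2.40375828 = 0.15129492 / 2.40375828 = 0.0629
So phi_hat = [0.7140, 0.0629].
Therefore phi_hat_2 = 0.0629.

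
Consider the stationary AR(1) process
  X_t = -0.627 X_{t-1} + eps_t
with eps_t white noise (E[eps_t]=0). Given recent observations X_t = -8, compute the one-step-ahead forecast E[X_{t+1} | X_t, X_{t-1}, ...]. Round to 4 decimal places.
E[X_{t+1} \mid \mathcal F_t] = 5.0160

For an AR(p) model X_t = c + sum_i phi_i X_{t-i} + eps_t, the
one-step-ahead conditional mean is
  E[X_{t+1} | X_t, ...] = c + sum_i phi_i X_{t+1-i}.
Substitute known values:
  E[X_{t+1} | ...] = (-0.627) * (-8)
                   = 5.0160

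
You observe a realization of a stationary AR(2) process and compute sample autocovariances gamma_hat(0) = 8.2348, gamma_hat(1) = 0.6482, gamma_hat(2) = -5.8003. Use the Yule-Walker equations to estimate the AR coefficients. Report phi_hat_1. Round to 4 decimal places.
\hat\phi_{1} = 0.1350

The Yule-Walker equations for an AR(p) process read, in matrix form,
  Gamma_p phi = r_p,   with   (Gamma_p)_{ij} = gamma(|i - j|),
                       (r_p)_i = gamma(i),   i,j = 1..p.
Substitute the sample gammas (Toeplitz matrix and right-hand side of size 2):
  Gamma_p = [[8.2348, 0.6482], [0.6482, 8.2348]]
  r_p     = [0.6482, -5.8003]
Written out:
  8.2348 phi_1 + 0.6482 phi_2 = 0.6482
  0.6482 phi_1 + 8.2348 phi_2 = -5.8003
Solve by Cramer's rule:
  det = gamma(0)^2 - gamma(1)^2 = (8.2348)^2 - (0.6482)^2 = 67.81193104 - 0.42016324 = 67.3917678
  phi_hat_1 = [gamma(1) gamma(0) - gamma(1) gamma(2)] / det = [(0.6482)(8.2348) - (0.6482)(-5.8003)] / 67.3917678 = 9.09755182 / 67.3917678 = 0.135
  phi_hat_2 = [gamma(0) gamma(2) - gamma(1)^2] / det = [(8.2348)(-5.8003) - (0.6482)^2] / 67.3917678 = -48.18447368 / 67.3917678 = -0.715
So phi_hat = [0.1350, -0.7150].
Therefore phi_hat_1 = 0.1350.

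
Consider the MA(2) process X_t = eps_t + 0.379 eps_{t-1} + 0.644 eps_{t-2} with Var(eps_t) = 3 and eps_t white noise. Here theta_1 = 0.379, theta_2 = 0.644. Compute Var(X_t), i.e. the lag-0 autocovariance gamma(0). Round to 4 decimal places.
\gamma(0) = 4.6751

For an MA(q) process X_t = eps_t + sum_i theta_i eps_{t-i} with
Var(eps_t) = sigma^2, the variance is
  gamma(0) = sigma^2 * (1 + sum_i theta_i^2).
  sum_i theta_i^2 = (0.379)^2 + (0.644)^2 = 0.143641 + 0.414736 = 0.558377.
  gamma(0) = 3 * (1 + 0.558377) = 3 * 1.558377 = 4.675131, which rounds to 4.6751.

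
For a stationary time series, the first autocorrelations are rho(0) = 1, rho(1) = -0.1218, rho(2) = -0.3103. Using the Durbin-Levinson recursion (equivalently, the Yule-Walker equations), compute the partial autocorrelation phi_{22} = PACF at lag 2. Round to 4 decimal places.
\phi_{22} = -0.3300

The PACF at lag k is phi_{kk}, the last component of the solution
to the Yule-Walker system G_k phi = r_k where
  (G_k)_{ij} = rho(|i - j|), (r_k)_i = rho(i), i,j = 1..k.
Equivalently, Durbin-Levinson gives phi_{kk} iteratively:
  phi_{11} = rho(1)
  phi_{kk} = [rho(k) - sum_{j=1..k-1} phi_{k-1,j} rho(k-j)]
            / [1 - sum_{j=1..k-1} phi_{k-1,j} rho(j)],
  phi_{k,j} = phi_{k-1,j} - phi_{kk} phi_{k-1,k-j},  j = 1..k-1.
Step k = 1:
  phi_11 = rho(1) = -0.1218.
Step k = 2:
  phi_22 = [rho(2) - phi_11 rho(1)] / [1 - phi_11 rho(1)] = [-0.3103 - (-0.1218)(-0.1218)] / [1 - (-0.1218)(-0.1218)]
         = -0.32513524 / 0.98516476 = -0.33.
Therefore phi_{22} = -0.3300.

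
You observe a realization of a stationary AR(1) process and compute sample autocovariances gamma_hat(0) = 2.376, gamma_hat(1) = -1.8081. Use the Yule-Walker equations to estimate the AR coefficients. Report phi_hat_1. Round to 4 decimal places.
\hat\phi_{1} = -0.7610

The Yule-Walker equations for an AR(p) process read, in matrix form,
  Gamma_p phi = r_p,   with   (Gamma_p)_{ij} = gamma(|i - j|),
                       (r_p)_i = gamma(i),   i,j = 1..p.
Substitute the sample gammas (Toeplitz matrix and right-hand side of size 1):
  Gamma_p = [[2.376]]
  r_p     = [-1.8081]
With p = 1 this is the single equation gamma(0) phi_1 = gamma(1):
  phi_hat_1 = gamma(1) / gamma(0) = -1.8081 / 2.376 = -0.7610.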